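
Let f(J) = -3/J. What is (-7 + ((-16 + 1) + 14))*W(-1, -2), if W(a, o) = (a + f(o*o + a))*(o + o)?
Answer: -64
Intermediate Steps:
W(a, o) = 2*o*(a - 3/(a + o**2)) (W(a, o) = (a - 3/(o*o + a))*(o + o) = (a - 3/(o**2 + a))*(2*o) = (a - 3/(a + o**2))*(2*o) = 2*o*(a - 3/(a + o**2)))
(-7 + ((-16 + 1) + 14))*W(-1, -2) = (-7 + ((-16 + 1) + 14))*(2*(-2)*(-3 - (-1 + (-2)**2))/(-1 + (-2)**2)) = (-7 + (-15 + 14))*(2*(-2)*(-3 - (-1 + 4))/(-1 + 4)) = (-7 - 1)*(2*(-2)*(-3 - 1*3)/3) = -16*(-2)*(-3 - 3)/3 = -16*(-2)*(-6)/3 = -8*8 = -64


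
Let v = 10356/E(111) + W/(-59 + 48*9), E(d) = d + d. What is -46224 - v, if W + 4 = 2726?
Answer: -638681936/13801 ≈ -46278.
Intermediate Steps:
W = 2722 (W = -4 + 2726 = 2722)
E(d) = 2*d
v = 744512/13801 (v = 10356/((2*111)) + 2722/(-59 + 48*9) = 10356/222 + 2722/(-59 + 432) = 10356*(1/222) + 2722/373 = 1726/37 + 2722*(1/373) = 1726/37 + 2722/373 = 744512/13801 ≈ 53.946)
-46224 - v = -46224 - 1*744512/13801 = -46224 - 744512/13801 = -638681936/13801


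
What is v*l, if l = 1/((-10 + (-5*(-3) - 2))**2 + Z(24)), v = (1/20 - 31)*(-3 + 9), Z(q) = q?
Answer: -619/110 ≈ -5.6273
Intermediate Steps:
v = -1857/10 (v = (1/20 - 31)*6 = -619/20*6 = -1857/10 ≈ -185.70)
l = 1/33 (l = 1/((-10 + (-5*(-3) - 2))**2 + 24) = 1/((-10 + (15 - 2))**2 + 24) = 1/((-10 + 13)**2 + 24) = 1/(3**2 + 24) = 1/(9 + 24) = 1/33 ≈ 0.030303)
v*l = -1857/10*1/33 = -619/110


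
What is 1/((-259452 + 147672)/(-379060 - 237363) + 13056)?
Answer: 26801/349918716 ≈ 7.6592e-5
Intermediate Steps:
1/((-259452 + 147672)/(-379060 - 237363) + 13056) = 1/(-111780/(-616423) + 13056) = 1/(-111780*(-1/616423) + 13056) = 1/(4860/26801 + 13056) = 1/(349918716/26801) = 26801/349918716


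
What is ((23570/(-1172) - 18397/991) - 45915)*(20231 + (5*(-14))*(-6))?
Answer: -551102784847417/580726 ≈ -9.4899e+8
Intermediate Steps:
((23570/(-1172) - 18397/991) - 45915)*(20231 + (5*(-14))*(-6)) = ((23570*(-1/1172) - 18397*1/991) - 45915)*(20231 - 70*(-6)) = ((-11785/586 - 18397/991) - 45915)*(20231 + 420) = (-22459577/580726 - 45915)*20651 = -26686493867/580726*20651 = -551102784847417/580726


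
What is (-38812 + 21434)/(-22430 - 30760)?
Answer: 8689/26595 ≈ 0.32672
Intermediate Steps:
(-38812 + 21434)/(-22430 - 30760) = -17378/(-53190) = -17378*(-1/53190) = 8689/26595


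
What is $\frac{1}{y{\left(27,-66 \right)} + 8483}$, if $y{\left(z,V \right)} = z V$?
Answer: $\frac{1}{6701} \approx 0.00014923$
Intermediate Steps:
$y{\left(z,V \right)} = V z$
$\frac{1}{y{\left(27,-66 \right)} + 8483} = \frac{1}{\left(-66\right) 27 + 8483} = \frac{1}{-1782 + 8483} = \frac{1}{6701}$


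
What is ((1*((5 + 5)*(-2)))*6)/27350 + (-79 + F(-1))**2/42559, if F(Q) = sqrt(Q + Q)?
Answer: 16552957/116398865 - 158*I*sqrt(2)/42559 ≈ 0.14221 - 0.0052503*I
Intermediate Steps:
F(Q) = sqrt(2)*sqrt(Q) (F(Q) = sqrt(2*Q) = sqrt(2)*sqrt(Q))
((1*((5 + 5)*(-2)))*6)/27350 + (-79 + F(-1))**2/42559 = ((1*((5 + 5)*(-2)))*6)/27350 + (-79 + sqrt(2)*sqrt(-1))**2/42559 = ((1*(10*(-2)))*6)*(1/27350) + (-79 + sqrt(2)*I)**2*(1/42559) = ((1*(-20))*6)*(1/27350) + (-79 + I*sqrt(2))**2*(1/42559) = -20*6*(1/27350) + (-79 + I*sqrt(2))**2/42559 = -120*1/27350 + (-79 + I*sqrt(2))**2/42559 = -12/2735 + (-79 + I*sqrt(2))**2/42559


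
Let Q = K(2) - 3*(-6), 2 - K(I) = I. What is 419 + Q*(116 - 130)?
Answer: 167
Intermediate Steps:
K(I) = 2 - I
Q = 18 (Q = (2 - 1*2) - 3*(-6) = (2 - 2) + 18 = 0 + 18 = 18)
419 + Q*(116 - 130) = 419 + 18*(116 - 130) = 419 + 18*(-14) = 419 - 252 = 167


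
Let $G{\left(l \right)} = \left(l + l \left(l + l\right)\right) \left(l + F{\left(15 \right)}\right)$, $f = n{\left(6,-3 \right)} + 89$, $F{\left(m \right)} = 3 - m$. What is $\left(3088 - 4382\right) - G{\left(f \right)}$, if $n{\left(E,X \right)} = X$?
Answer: $-1102266$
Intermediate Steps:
$f = 86$ ($f = -3 + 89 = 86$)
$G{\left(l \right)} = \left(-12 + l\right) \left(l + 2 l^{2}\right)$ ($G{\left(l \right)} = \left(l + l \left(l + l\right)\right) \left(l + \left(3 - 15\right)\right) = \left(l + l 2 l\right) \left(l + \left(3 - 15\right)\right) = \left(l + 2 l^{2}\right) \left(l - 12\right) = \left(l + 2 l^{2}\right) \left(-12 + l\right) = \left(-12 + l\right) \left(l + 2 l^{2}\right)$)
$\left(3088 - 4382\right) - G{\left(f \right)} = \left(3088 - 4382\right) - 86 \left(-12 - 1978 + 2 \cdot 86^{2}\right) = -1294 - 86 \left(-12 - 1978 + 2 \cdot 7396\right) = -1294 - 86 \left(-12 - 1978 + 14792\right) = -1294 - 86 \cdot 12802 = -1294 - 1100972 = -1102266$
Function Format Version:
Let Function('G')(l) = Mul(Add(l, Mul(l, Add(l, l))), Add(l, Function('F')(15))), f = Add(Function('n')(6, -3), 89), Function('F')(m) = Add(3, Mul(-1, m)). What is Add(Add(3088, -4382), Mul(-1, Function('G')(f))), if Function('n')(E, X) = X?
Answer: -1102266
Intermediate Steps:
f = 86 (f = Add(-3, 89) = 86)
Function('G')(l) = Mul(Add(-12, l), Add(l, Mul(2, Pow(l, 2)))) (Function('G')(l) = Mul(Add(l, Mul(l, Add(l, l))), Add(l, Add(3, Mul(-1, 15)))) = Mul(Add(l, Mul(l, Mul(2, l))), Add(l, Add(3, -15))) = Mul(Add(l, Mul(2, Pow(l, 2))), Add(l, -12)) = Mul(Add(l, Mul(2, Pow(l, 2))), Add(-12, l)) = Mul(Add(-12, l), Add(l, Mul(2, Pow(l, 2)))))
Add(Add(3088, -4382), Mul(-1, Function('G')(f))) = Add(Add(3088, -4382), Mul(-1, Mul(86, Add(-12, Mul(-23, 86), Mul(2, Pow(86, 2)))))) = Add(-1294, Mul(-1, Mul(86, Add(-12, -1978, Mul(2, 7396))))) = Add(-1294, Mul(-1, Mul(86, Add(-12, -1978, 14792)))) = Add(-1294, Mul(-1, Mul(86, 12802))) = Add(-1294, Mul(-1, 1100972)) = Add(-1294, -1100972) = -1102266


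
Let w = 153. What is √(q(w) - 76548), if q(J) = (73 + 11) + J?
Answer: 3*I*√8479 ≈ 276.24*I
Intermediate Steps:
q(J) = 84 + J
√(q(w) - 76548) = √((84 + 153) - 76548) = √(237 - 76548) = √(-76311) = 3*I*√8479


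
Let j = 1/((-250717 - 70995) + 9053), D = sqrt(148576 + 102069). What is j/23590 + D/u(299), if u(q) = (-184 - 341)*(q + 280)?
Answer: -1/7375625810 - sqrt(250645)/303975 ≈ -0.0016470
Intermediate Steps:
D = sqrt(250645) ≈ 500.64
u(q) = -147000 - 525*q (u(q) = -525*(280 + q) = -147000 - 525*q)
j = -1/312659 (j = 1/(-321712 + 9053) = 1/(-312659) = -1/312659 ≈ -3.1984e-6)
j/23590 + D/u(299) = -1/312659/23590 + sqrt(250645)/(-147000 - 525*299) = -1/312659*1/23590 + sqrt(250645)/(-147000 - 156975) = -1/7375625810 + sqrt(250645)/(-303975) = -1/7375625810 + sqrt(250645)*(-1/303975) = -1/7375625810 - sqrt(250645)/303975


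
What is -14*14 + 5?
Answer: -191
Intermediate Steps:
-14*14 + 5 = -196 + 5 = -191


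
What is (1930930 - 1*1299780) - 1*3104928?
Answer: -2473778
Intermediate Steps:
(1930930 - 1*1299780) - 1*3104928 = (1930930 - 1299780) - 3104928 = 631150 - 3104928 = -2473778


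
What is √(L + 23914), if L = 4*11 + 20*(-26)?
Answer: √23438 ≈ 153.09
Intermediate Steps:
L = -476 (L = 44 - 520 = -476)
√(L + 23914) = √(-476 + 23914) = √23438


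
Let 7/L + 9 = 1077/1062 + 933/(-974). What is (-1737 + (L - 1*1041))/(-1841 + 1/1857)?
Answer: 568318562253/376522489360 ≈ 1.5094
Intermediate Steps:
L = -86199/110135 (L = 7/(-9 + (1077/1062 + 933/(-974))) = 7/(-9 + (1077*(1/1062) + 933*(-1/974))) = 7/(-9 + (359/354 - 933/974)) = 7/(-9 + 4846/86199) = 7/(-770945/86199) = 7*(-86199/770945) = -86199/110135 ≈ -0.78267)
(-1737 + (L - 1*1041))/(-1841 + 1/1857) = (-1737 + (-86199/110135 - 1*1041))/(-1841 + 1/1857) = (-1737 + (-86199/110135 - 1041))/(-1841 + 1/1857) = (-1737 - 114736734/110135)/(-3418736/1857) = -306041229/110135*(-1857/3418736) = 568318562253/376522489360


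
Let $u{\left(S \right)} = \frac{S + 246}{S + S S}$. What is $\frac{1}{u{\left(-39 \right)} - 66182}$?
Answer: $- \frac{494}{32693839} \approx -1.511 \cdot 10^{-5}$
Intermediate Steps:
$u{\left(S \right)} = \frac{246 + S}{S + S^{2}}$
$\frac{1}{u{\left(-39 \right)} - 66182} = \frac{1}{\frac{246 - 39}{\left(-39\right) \left(1 - 39\right)} - 66182} = \frac{1}{\left(- \frac{1}{39}\right) \frac{1}{-38} \cdot 207 - 66182} = \frac{1}{\left(- \frac{1}{39}\right) \left(- \frac{1}{38}\right) 207 - 66182} = \frac{1}{\frac{69}{494} - 66182} = \frac{1}{- \frac{32693839}{494}} = - \frac{494}{32693839}$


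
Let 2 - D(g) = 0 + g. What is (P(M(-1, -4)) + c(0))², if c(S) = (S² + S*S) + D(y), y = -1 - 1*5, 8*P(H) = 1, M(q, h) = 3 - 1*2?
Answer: 4225/64 ≈ 66.016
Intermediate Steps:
M(q, h) = 1 (M(q, h) = 3 - 2 = 1)
P(H) = ⅛ (P(H) = (⅛)*1 = ⅛)
y = -6 (y = -1 - 5 = -6)
D(g) = 2 - g (D(g) = 2 - (0 + g) = 2 - g)
c(S) = 8 + 2*S² (c(S) = (S² + S*S) + (2 - 1*(-6)) = (S² + S²) + (2 + 6) = 2*S² + 8 = 8 + 2*S²)
(P(M(-1, -4)) + c(0))² = (⅛ + (8 + 2*0²))² = (⅛ + (8 + 2*0))² = (⅛ + (8 + 0))² = (⅛ + 8)² = (65/8)² = 4225/64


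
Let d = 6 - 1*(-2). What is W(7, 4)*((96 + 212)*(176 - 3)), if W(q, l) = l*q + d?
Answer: 1918224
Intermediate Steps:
d = 8 (d = 6 + 2 = 8)
W(q, l) = 8 + l*q (W(q, l) = l*q + 8 = 8 + l*q)
W(7, 4)*((96 + 212)*(176 - 3)) = (8 + 4*7)*((96 + 212)*(176 - 3)) = (8 + 28)*(308*173) = 36*53284 = 1918224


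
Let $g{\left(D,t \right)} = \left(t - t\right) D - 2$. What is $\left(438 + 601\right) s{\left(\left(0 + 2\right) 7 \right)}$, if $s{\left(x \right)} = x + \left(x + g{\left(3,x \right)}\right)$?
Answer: $27014$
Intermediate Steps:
$g{\left(D,t \right)} = -2$ ($g{\left(D,t \right)} = 0 D - 2 = 0 - 2 = -2$)
$s{\left(x \right)} = -2 + 2 x$ ($s{\left(x \right)} = x + \left(x - 2\right) = x + \left(-2 + x\right) = -2 + 2 x$)
$\left(438 + 601\right) s{\left(\left(0 + 2\right) 7 \right)} = \left(438 + 601\right) \left(-2 + 2 \left(0 + 2\right) 7\right) = 1039 \left(-2 + 2 \cdot 2 \cdot 7\right) = 1039 \left(-2 + 2 \cdot 14\right) = 1039 \left(-2 + 28\right) = 1039 \cdot 26 = 27014$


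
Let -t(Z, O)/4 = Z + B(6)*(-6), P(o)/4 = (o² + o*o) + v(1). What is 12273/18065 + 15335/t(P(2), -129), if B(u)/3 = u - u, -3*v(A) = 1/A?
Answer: -826563861/6647920 ≈ -124.33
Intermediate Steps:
v(A) = -1/(3*A)
P(o) = -4/3 + 8*o² (P(o) = 4*((o² + o*o) - ⅓/1) = 4*((o² + o²) - ⅓*1) = 4*(2*o² - ⅓) = 4*(-⅓ + 2*o²) = -4/3 + 8*o²)
B(u) = 0 (B(u) = 3*(u - u) = 3*0 = 0)
t(Z, O) = -4*Z (t(Z, O) = -4*(Z + 0*(-6)) = -4*(Z + 0) = -4*Z)
12273/18065 + 15335/t(P(2), -129) = 12273/18065 + 15335/((-4*(-4/3 + 8*2²))) = 12273*(1/18065) + 15335/((-4*(-4/3 + 8*4))) = 12273/18065 + 15335/((-4*(-4/3 + 32))) = 12273/18065 + 15335/((-4*92/3)) = 12273/18065 + 15335/(-368/3) = 12273/18065 + 15335*(-3/368) = 12273/18065 - 46005/368 = -826563861/6647920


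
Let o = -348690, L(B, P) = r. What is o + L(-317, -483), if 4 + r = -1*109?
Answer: -348803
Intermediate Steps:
r = -113 (r = -4 - 1*109 = -4 - 109 = -113)
L(B, P) = -113
o + L(-317, -483) = -348690 - 113 = -348803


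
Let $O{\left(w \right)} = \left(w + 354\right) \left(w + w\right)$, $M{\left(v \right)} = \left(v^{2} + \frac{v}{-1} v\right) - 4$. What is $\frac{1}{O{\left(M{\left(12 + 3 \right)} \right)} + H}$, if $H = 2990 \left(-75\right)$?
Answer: $- \frac{1}{227050} \approx -4.4043 \cdot 10^{-6}$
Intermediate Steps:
$M{\left(v \right)} = -4$ ($M{\left(v \right)} = \left(v^{2} + v \left(-1\right) v\right) - 4 = \left(v^{2} + - v v\right) - 4 = \left(v^{2} - v^{2}\right) - 4 = 0 - 4 = -4$)
$H = -224250$
$O{\left(w \right)} = 2 w \left(354 + w\right)$ ($O{\left(w \right)} = \left(354 + w\right) 2 w = 2 w \left(354 + w\right)$)
$\frac{1}{O{\left(M{\left(12 + 3 \right)} \right)} + H} = \frac{1}{2 \left(-4\right) \left(354 - 4\right) - 224250} = \frac{1}{2 \left(-4\right) 350 - 224250} = \frac{1}{-2800 - 224250} = \frac{1}{-227050} = - \frac{1}{227050}$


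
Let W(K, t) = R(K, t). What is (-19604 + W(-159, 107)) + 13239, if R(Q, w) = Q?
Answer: -6524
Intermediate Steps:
W(K, t) = K
(-19604 + W(-159, 107)) + 13239 = (-19604 - 159) + 13239 = -19763 + 13239 = -6524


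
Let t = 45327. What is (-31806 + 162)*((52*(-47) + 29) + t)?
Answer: -1357907328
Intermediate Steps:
(-31806 + 162)*((52*(-47) + 29) + t) = (-31806 + 162)*((52*(-47) + 29) + 45327) = -31644*((-2444 + 29) + 45327) = -31644*(-2415 + 45327) = -31644*42912 = -1357907328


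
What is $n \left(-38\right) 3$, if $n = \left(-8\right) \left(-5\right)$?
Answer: $-4560$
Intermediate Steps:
$n = 40$
$n \left(-38\right) 3 = 40 \left(-38\right) 3 = \left(-1520\right) 3 = -4560$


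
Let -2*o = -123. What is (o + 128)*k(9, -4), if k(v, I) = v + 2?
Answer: 4169/2 ≈ 2084.5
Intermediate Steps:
k(v, I) = 2 + v
o = 123/2 (o = -½*(-123) = 123/2 ≈ 61.500)
(o + 128)*k(9, -4) = (123/2 + 128)*(2 + 9) = (379/2)*11 = 4169/2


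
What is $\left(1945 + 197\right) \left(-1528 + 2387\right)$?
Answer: $1839978$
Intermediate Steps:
$\left(1945 + 197\right) \left(-1528 + 2387\right) = 2142 \cdot 859 = 1839978$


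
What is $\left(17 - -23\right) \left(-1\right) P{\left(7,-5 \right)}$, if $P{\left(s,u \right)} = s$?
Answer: $-280$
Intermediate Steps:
$\left(17 - -23\right) \left(-1\right) P{\left(7,-5 \right)} = \left(17 - -23\right) \left(-1\right) 7 = \left(17 + 23\right) \left(-1\right) 7 = 40 \left(-1\right) 7 = \left(-40\right) 7 = -280$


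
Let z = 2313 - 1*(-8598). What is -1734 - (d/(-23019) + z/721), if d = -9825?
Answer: -9678973400/5532233 ≈ -1749.6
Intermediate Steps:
z = 10911 (z = 2313 + 8598 = 10911)
-1734 - (d/(-23019) + z/721) = -1734 - (-9825/(-23019) + 10911/721) = -1734 - (-9825*(-1/23019) + 10911*(1/721)) = -1734 - (3275/7673 + 10911/721) = -1734 - 1*86081378/5532233 = -1734 - 86081378/5532233 = -9678973400/5532233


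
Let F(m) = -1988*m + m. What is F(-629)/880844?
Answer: 1249823/880844 ≈ 1.4189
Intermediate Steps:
F(m) = -1987*m
F(-629)/880844 = -1987*(-629)/880844 = 1249823*(1/880844) = 1249823/880844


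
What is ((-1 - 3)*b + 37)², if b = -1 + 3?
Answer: 841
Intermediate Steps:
b = 2
((-1 - 3)*b + 37)² = ((-1 - 3)*2 + 37)² = (-4*2 + 37)² = (-8 + 37)² = 29² = 841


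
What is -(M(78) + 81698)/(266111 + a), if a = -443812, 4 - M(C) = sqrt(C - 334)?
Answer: 4806/10453 - 16*I/177701 ≈ 0.45977 - 9.0039e-5*I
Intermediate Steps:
M(C) = 4 - sqrt(-334 + C) (M(C) = 4 - sqrt(C - 334) = 4 - sqrt(-334 + C))
-(M(78) + 81698)/(266111 + a) = -((4 - sqrt(-334 + 78)) + 81698)/(266111 - 443812) = -((4 - sqrt(-256)) + 81698)/(-177701) = -((4 - 16*I) + 81698)*(-1)/177701 = -(81702 - 16*I)*(-1)/177701 = -(-4806/10453 + 16*I/177701) = 4806/10453 - 16*I/177701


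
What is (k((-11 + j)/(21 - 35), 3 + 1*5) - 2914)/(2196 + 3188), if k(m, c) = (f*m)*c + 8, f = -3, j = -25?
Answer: -10387/18844 ≈ -0.55121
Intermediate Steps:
k(m, c) = 8 - 3*c*m (k(m, c) = (-3*m)*c + 8 = -3*c*m + 8 = 8 - 3*c*m)
(k((-11 + j)/(21 - 35), 3 + 1*5) - 2914)/(2196 + 3188) = ((8 - 3*(3 + 1*5)*(-11 - 25)/(21 - 35)) - 2914)/(2196 + 3188) = ((8 - 3*(3 + 5)*(-36/(-14))) - 2914)/5384 = ((8 - 3*8*(-36*(-1/14))) - 2914)*(1/5384) = ((8 - 3*8*18/7) - 2914)*(1/5384) = ((8 - 432/7) - 2914)*(1/5384) = (-376/7 - 2914)*(1/5384) = -20774/7*1/5384 = -10387/18844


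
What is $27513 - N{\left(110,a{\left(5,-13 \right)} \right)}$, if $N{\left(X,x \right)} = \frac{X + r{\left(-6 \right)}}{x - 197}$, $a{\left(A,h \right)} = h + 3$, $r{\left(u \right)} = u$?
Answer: $\frac{5695295}{207} \approx 27514.0$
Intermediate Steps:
$a{\left(A,h \right)} = 3 + h$
$N{\left(X,x \right)} = \frac{-6 + X}{-197 + x}$ ($N{\left(X,x \right)} = \frac{X - 6}{x - 197} = \frac{-6 + X}{-197 + x}$)
$27513 - N{\left(110,a{\left(5,-13 \right)} \right)} = 27513 - \frac{-6 + 110}{-197 + \left(3 - 13\right)} = 27513 - \frac{1}{-197 - 10} \cdot 104 = 27513 - \frac{1}{-207} \cdot 104 = 27513 - \left(- \frac{1}{207}\right) 104 = 27513 - - \frac{104}{207} = 27513 + \frac{104}{207} = \frac{5695295}{207}$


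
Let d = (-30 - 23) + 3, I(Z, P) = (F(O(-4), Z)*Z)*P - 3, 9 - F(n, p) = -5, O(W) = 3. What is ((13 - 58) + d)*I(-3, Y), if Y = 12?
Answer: 48165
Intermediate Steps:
F(n, p) = 14 (F(n, p) = 9 - 1*(-5) = 9 + 5 = 14)
I(Z, P) = -3 + 14*P*Z (I(Z, P) = (14*Z)*P - 3 = 14*P*Z - 3 = -3 + 14*P*Z)
d = -50 (d = -53 + 3 = -50)
((13 - 58) + d)*I(-3, Y) = ((13 - 58) - 50)*(-3 + 14*12*(-3)) = (-45 - 50)*(-3 - 504) = -95*(-507) = 48165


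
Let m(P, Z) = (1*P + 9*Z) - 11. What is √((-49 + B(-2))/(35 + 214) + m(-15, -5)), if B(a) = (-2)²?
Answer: 2*I*√122591/83 ≈ 8.4369*I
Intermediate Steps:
B(a) = 4
m(P, Z) = -11 + P + 9*Z (m(P, Z) = (P + 9*Z) - 11 = -11 + P + 9*Z)
√((-49 + B(-2))/(35 + 214) + m(-15, -5)) = √((-49 + 4)/(35 + 214) + (-11 - 15 + 9*(-5))) = √(-45/249 + (-11 - 15 - 45)) = √(-45*1/249 - 71) = √(-15/83 - 71) = √(-5908/83) = 2*I*√122591/83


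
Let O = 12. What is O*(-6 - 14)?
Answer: -240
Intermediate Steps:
O*(-6 - 14) = 12*(-6 - 14) = 12*(-20) = -240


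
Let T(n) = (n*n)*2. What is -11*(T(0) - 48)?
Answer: 528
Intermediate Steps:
T(n) = 2*n**2 (T(n) = n**2*2 = 2*n**2)
-11*(T(0) - 48) = -11*(2*0**2 - 48) = -11*(2*0 - 48) = -11*(0 - 48) = -11*(-48) = 528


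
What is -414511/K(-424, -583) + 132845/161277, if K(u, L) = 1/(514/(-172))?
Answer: 17180741695249/13869822 ≈ 1.2387e+6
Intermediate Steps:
K(u, L) = -86/257 (K(u, L) = 1/(514*(-1/172)) = 1/(-257/86) = -86/257)
-414511/K(-424, -583) + 132845/161277 = -414511/(-86/257) + 132845/161277 = -414511*(-257/86) + 132845*(1/161277) = 106529327/86 + 132845/161277 = 17180741695249/13869822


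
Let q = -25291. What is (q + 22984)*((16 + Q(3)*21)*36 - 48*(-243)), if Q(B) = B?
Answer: -33469956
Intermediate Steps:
(q + 22984)*((16 + Q(3)*21)*36 - 48*(-243)) = (-25291 + 22984)*((16 + 3*21)*36 - 48*(-243)) = -2307*((16 + 63)*36 + 11664) = -2307*(79*36 + 11664) = -2307*(2844 + 11664) = -2307*14508 = -33469956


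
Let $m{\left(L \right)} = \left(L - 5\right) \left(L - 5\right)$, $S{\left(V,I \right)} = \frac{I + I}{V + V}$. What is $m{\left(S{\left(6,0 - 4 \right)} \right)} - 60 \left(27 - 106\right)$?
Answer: $\frac{42949}{9} \approx 4772.1$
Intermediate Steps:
$S{\left(V,I \right)} = \frac{I}{V}$ ($S{\left(V,I \right)} = \frac{2 I}{2 V} = 2 I \frac{1}{2 V} = \frac{I}{V}$)
$m{\left(L \right)} = \left(-5 + L\right)^{2}$ ($m{\left(L \right)} = \left(-5 + L\right) \left(-5 + L\right) = \left(-5 + L\right)^{2}$)
$m{\left(S{\left(6,0 - 4 \right)} \right)} - 60 \left(27 - 106\right) = \left(-5 + \frac{0 - 4}{6}\right)^{2} - 60 \left(27 - 106\right) = \left(-5 + \left(0 - 4\right) \frac{1}{6}\right)^{2} - 60 \left(-79\right) = \left(-5 - \frac{2}{3}\right)^{2} - -4740 = \left(-5 - \frac{2}{3}\right)^{2} + 4740 = \left(- \frac{17}{3}\right)^{2} + 4740 = \frac{289}{9} + 4740 = \frac{42949}{9}$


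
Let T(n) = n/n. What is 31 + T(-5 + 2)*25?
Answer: 56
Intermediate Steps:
T(n) = 1
31 + T(-5 + 2)*25 = 31 + 1*25 = 31 + 25 = 56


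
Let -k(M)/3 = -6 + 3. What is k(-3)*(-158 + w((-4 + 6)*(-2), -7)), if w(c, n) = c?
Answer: -1458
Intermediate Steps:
k(M) = 9 (k(M) = -3*(-6 + 3) = -3*(-3) = 9)
k(-3)*(-158 + w((-4 + 6)*(-2), -7)) = 9*(-158 + (-4 + 6)*(-2)) = 9*(-158 + 2*(-2)) = 9*(-158 - 4) = 9*(-162) = -1458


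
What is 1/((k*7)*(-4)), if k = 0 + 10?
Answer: -1/280 ≈ -0.0035714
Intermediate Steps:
k = 10
1/((k*7)*(-4)) = 1/((10*7)*(-4)) = 1/(70*(-4)) = 1/(-280) = -1/280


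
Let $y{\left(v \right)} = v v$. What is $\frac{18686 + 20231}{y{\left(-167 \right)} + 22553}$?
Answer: $\frac{38917}{50442} \approx 0.77152$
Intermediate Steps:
$y{\left(v \right)} = v^{2}$
$\frac{18686 + 20231}{y{\left(-167 \right)} + 22553} = \frac{18686 + 20231}{\left(-167\right)^{2} + 22553} = \frac{38917}{27889 + 22553} = \frac{38917}{50442}$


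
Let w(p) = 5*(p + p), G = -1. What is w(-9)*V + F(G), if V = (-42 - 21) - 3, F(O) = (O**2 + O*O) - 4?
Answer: 5938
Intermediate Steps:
F(O) = -4 + 2*O**2 (F(O) = (O**2 + O**2) - 4 = 2*O**2 - 4 = -4 + 2*O**2)
V = -66 (V = -63 - 3 = -66)
w(p) = 10*p (w(p) = 5*(2*p) = 10*p)
w(-9)*V + F(G) = (10*(-9))*(-66) + (-4 + 2*(-1)**2) = -90*(-66) + (-4 + 2*1) = 5940 + (-4 + 2) = 5940 - 2 = 5938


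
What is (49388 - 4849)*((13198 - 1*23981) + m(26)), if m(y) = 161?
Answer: -473093258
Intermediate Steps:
(49388 - 4849)*((13198 - 1*23981) + m(26)) = (49388 - 4849)*((13198 - 1*23981) + 161) = 44539*((13198 - 23981) + 161) = 44539*(-10783 + 161) = 44539*(-10622) = -473093258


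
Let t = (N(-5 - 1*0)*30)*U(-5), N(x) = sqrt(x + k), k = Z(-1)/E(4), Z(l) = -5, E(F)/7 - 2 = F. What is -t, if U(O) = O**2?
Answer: -125*I*sqrt(9030)/7 ≈ -1696.9*I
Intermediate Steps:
E(F) = 14 + 7*F
k = -5/42 (k = -5/(14 + 7*4) = -5/(14 + 28) = -5/42 ≈ -0.11905)
N(x) = sqrt(-5/42 + x) (N(x) = sqrt(x - 5/42) = sqrt(-5/42 + x))
t = 125*I*sqrt(9030)/7 (t = ((sqrt(-210 + 1764*(-5 - 1*0))/42)*30)*(-5)**2 = ((sqrt(-210 + 1764*(-5 + 0))/42)*30)*25 = ((sqrt(-210 + 1764*(-5))/42)*30)*25 = ((sqrt(-210 - 8820)/42)*30)*25 = ((sqrt(-9030)/42)*30)*25 = (((I*sqrt(9030))/42)*30)*25 = ((I*sqrt(9030)/42)*30)*25 = (5*I*sqrt(9030)/7)*25 = 125*I*sqrt(9030)/7 ≈ 1696.9*I)
-t = -125*I*sqrt(9030)/7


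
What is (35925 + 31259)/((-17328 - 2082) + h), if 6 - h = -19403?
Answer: -67184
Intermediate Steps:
h = 19409 (h = 6 - 1*(-19403) = 6 + 19403 = 19409)
(35925 + 31259)/((-17328 - 2082) + h) = (35925 + 31259)/((-17328 - 2082) + 19409) = 67184/(-19410 + 19409) = 67184/(-1) = 67184*(-1) = -67184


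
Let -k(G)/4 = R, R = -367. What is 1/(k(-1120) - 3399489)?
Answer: -1/3398021 ≈ -2.9429e-7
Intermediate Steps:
k(G) = 1468 (k(G) = -4*(-367) = 1468)
1/(k(-1120) - 3399489) = 1/(1468 - 3399489) = 1/(-3398021) = -1/3398021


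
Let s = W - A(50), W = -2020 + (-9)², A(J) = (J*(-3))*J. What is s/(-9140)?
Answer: -5561/9140 ≈ -0.60842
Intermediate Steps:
A(J) = -3*J² (A(J) = (-3*J)*J = -3*J²)
W = -1939 (W = -2020 + 81 = -1939)
s = 5561 (s = -1939 - (-3)*50² = -1939 - (-3)*2500 = -1939 - 1*(-7500) = -1939 + 7500 = 5561)
s/(-9140) = 5561/(-9140) = 5561*(-1/9140) = -5561/9140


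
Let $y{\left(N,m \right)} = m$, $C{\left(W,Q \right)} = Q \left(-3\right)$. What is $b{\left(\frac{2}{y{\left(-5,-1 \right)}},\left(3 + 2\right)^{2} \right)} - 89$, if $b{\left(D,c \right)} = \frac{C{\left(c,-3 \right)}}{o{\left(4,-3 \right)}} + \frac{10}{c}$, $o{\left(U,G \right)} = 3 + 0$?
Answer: $- \frac{428}{5} \approx -85.6$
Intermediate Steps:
$C{\left(W,Q \right)} = - 3 Q$
$o{\left(U,G \right)} = 3$
$b{\left(D,c \right)} = 3 + \frac{10}{c}$ ($b{\left(D,c \right)} = \frac{\left(-3\right) \left(-3\right)}{3} + \frac{10}{c} = 9 \cdot \frac{1}{3} + \frac{10}{c} = 3 + \frac{10}{c}$)
$b{\left(\frac{2}{y{\left(-5,-1 \right)}},\left(3 + 2\right)^{2} \right)} - 89 = \left(3 + \frac{10}{\left(3 + 2\right)^{2}}\right) - 89 = \left(3 + \frac{10}{5^{2}}\right) - 89 = \left(3 + \frac{10}{25}\right) - 89 = \left(3 + 10 \cdot \frac{1}{25}\right) - 89 = \left(3 + \frac{2}{5}\right) - 89 = \frac{17}{5} - 89 = - \frac{428}{5}$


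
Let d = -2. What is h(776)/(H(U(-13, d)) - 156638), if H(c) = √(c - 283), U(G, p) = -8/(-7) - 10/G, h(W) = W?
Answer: -11061149008/2232727162583 - 776*I*√2327689/2232727162583 ≈ -0.0049541 - 5.3026e-7*I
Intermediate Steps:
U(G, p) = 8/7 - 10/G (U(G, p) = -8*(-⅐) - 10/G = 8/7 - 10/G)
H(c) = √(-283 + c)
h(776)/(H(U(-13, d)) - 156638) = 776/(√(-283 + (8/7 - 10/(-13))) - 156638) = 776/(√(-283 + (8/7 - 10*(-1/13))) - 156638) = 776/(√(-283 + (8/7 + 10/13)) - 156638) = 776/(√(-283 + 174/91) - 156638) = 776/(√(-25579/91) - 156638) = 776/(I*√2327689/91 - 156638) = 776/(-156638 + I*√2327689/91)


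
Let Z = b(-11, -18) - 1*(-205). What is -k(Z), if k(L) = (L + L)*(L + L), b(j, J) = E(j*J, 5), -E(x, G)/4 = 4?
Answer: -142884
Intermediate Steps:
E(x, G) = -16 (E(x, G) = -4*4 = -16)
b(j, J) = -16
Z = 189 (Z = -16 - 1*(-205) = -16 + 205 = 189)
k(L) = 4*L² (k(L) = (2*L)*(2*L) = 4*L²)
-k(Z) = -4*189² = -4*35721 = -1*142884 = -142884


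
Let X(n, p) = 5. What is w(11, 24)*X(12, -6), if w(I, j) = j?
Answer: 120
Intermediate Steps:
w(11, 24)*X(12, -6) = 24*5 = 120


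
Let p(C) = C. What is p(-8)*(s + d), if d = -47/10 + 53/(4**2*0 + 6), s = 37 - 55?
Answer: 1664/15 ≈ 110.93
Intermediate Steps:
s = -18
d = 62/15 (d = -47*1/10 + 53/(16*0 + 6) = -47/10 + 53/(0 + 6) = -47/10 + 53/6 = 62/15 ≈ 4.1333)
p(-8)*(s + d) = -8*(-18 + 62/15) = -8*(-208/15) = 1664/15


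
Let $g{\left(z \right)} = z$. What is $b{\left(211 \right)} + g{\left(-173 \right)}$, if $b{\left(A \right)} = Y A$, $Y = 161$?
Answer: $33798$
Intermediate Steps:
$b{\left(A \right)} = 161 A$
$b{\left(211 \right)} + g{\left(-173 \right)} = 161 \cdot 211 - 173 = 33971 - 173 = 33798$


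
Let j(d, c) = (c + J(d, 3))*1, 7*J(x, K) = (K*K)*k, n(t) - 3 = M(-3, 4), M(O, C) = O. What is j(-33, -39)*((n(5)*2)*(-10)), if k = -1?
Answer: 0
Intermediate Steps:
n(t) = 0 (n(t) = 3 - 3 = 0)
J(x, K) = -K²/7 (J(x, K) = ((K*K)*(-1))/7 = (K²*(-1))/7 = (-K²)/7 = -K²/7)
j(d, c) = -9/7 + c (j(d, c) = (c - ⅐*3²)*1 = (c - ⅐*9)*1 = (c - 9/7)*1 = (-9/7 + c)*1 = -9/7 + c)
j(-33, -39)*((n(5)*2)*(-10)) = (-9/7 - 39)*((0*2)*(-10)) = -0*(-10) = -282/7*0 = 0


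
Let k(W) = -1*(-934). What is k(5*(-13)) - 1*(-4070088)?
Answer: 4071022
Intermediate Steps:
k(W) = 934
k(5*(-13)) - 1*(-4070088) = 934 - 1*(-4070088) = 934 + 4070088 = 4071022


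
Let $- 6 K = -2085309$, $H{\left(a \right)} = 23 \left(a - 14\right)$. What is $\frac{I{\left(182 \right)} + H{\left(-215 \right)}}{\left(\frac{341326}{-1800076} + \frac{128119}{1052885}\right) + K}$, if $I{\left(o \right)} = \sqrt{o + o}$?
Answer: $- \frac{2495600748110605}{164676213000063356} + \frac{473818254815 \sqrt{91}}{82338106500031678} \approx -0.0151$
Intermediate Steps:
$H{\left(a \right)} = -322 + 23 a$ ($H{\left(a \right)} = 23 \left(-14 + a\right) = -322 + 23 a$)
$K = \frac{695103}{2}$ ($K = \left(- \frac{1}{6}\right) \left(-2085309\right) = \frac{695103}{2} \approx 3.4755 \cdot 10^{5}$)
$I{\left(o \right)} = \sqrt{2} \sqrt{o}$ ($I{\left(o \right)} = \sqrt{2 o} = \sqrt{2} \sqrt{o}$)
$\frac{I{\left(182 \right)} + H{\left(-215 \right)}}{\left(\frac{341326}{-1800076} + \frac{128119}{1052885}\right) + K} = \frac{\sqrt{2} \sqrt{182} + \left(-322 + 23 \left(-215\right)\right)}{\left(\frac{341326}{-1800076} + \frac{128119}{1052885}\right) + \frac{695103}{2}} = \frac{2 \sqrt{91} - 5267}{\left(341326 \left(- \frac{1}{1800076}\right) + 128119 \cdot \frac{1}{1052885}\right) + \frac{695103}{2}} = \frac{2 \sqrt{91} - 5267}{\left(- \frac{170663}{900038} + \frac{128119}{1052885}\right) + \frac{695103}{2}} = \frac{-5267 + 2 \sqrt{91}}{- \frac{64376544233}{947636509630} + \frac{695103}{2}} = \frac{-5267 + 2 \sqrt{91}}{\frac{164676213000063356}{473818254815}} = \left(-5267 + 2 \sqrt{91}\right) \frac{473818254815}{164676213000063356} = - \frac{2495600748110605}{164676213000063356} + \frac{473818254815 \sqrt{91}}{82338106500031678}$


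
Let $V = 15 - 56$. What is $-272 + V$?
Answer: $-313$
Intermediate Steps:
$V = -41$
$-272 + V = -272 - 41 = -313$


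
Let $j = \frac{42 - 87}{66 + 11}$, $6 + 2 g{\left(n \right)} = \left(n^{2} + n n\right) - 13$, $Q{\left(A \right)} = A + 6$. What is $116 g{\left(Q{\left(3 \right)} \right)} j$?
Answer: $- \frac{33930}{7} \approx -4847.1$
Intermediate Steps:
$Q{\left(A \right)} = 6 + A$
$g{\left(n \right)} = - \frac{19}{2} + n^{2}$ ($g{\left(n \right)} = -3 + \frac{\left(n^{2} + n n\right) - 13}{2} = -3 + \frac{\left(n^{2} + n^{2}\right) - 13}{2} = -3 + \frac{2 n^{2} - 13}{2} = -3 + \frac{-13 + 2 n^{2}}{2} = -3 + \left(- \frac{13}{2} + n^{2}\right) = - \frac{19}{2} + n^{2}$)
$j = - \frac{45}{77} \approx -0.58442$
$116 g{\left(Q{\left(3 \right)} \right)} j = 116 \left(- \frac{19}{2} + \left(6 + 3\right)^{2}\right) \left(- \frac{45}{77}\right) = 116 \left(- \frac{19}{2} + 9^{2}\right) \left(- \frac{45}{77}\right) = 116 \left(- \frac{19}{2} + 81\right) \left(- \frac{45}{77}\right) = 116 \cdot \frac{143}{2} \left(- \frac{45}{77}\right) = 8294 \left(- \frac{45}{77}\right) = - \frac{33930}{7}$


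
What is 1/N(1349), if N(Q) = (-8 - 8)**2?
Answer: 1/256 ≈ 0.0039063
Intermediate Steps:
N(Q) = 256 (N(Q) = (-16)**2 = 256)
1/N(1349) = 1/256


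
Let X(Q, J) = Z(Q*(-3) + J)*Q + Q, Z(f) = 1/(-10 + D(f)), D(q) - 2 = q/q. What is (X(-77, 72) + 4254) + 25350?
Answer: 29538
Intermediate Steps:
D(q) = 3 (D(q) = 2 + q/q = 2 + 1 = 3)
Z(f) = -⅐ (Z(f) = 1/(-10 + 3) = 1/(-7) = -⅐)
X(Q, J) = 6*Q/7 (X(Q, J) = -Q/7 + Q = 6*Q/7)
(X(-77, 72) + 4254) + 25350 = ((6/7)*(-77) + 4254) + 25350 = (-66 + 4254) + 25350 = 4188 + 25350 = 29538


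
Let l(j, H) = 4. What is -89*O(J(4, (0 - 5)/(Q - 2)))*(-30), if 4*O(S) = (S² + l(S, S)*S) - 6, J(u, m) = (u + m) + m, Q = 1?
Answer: 164205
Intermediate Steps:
J(u, m) = u + 2*m (J(u, m) = (m + u) + m = u + 2*m)
O(S) = -3/2 + S + S²/4 (O(S) = ((S² + 4*S) - 6)/4 = (-6 + S² + 4*S)/4 = -3/2 + S + S²/4)
-89*O(J(4, (0 - 5)/(Q - 2)))*(-30) = -89*(-3/2 + (4 + 2*((0 - 5)/(1 - 2))) + (4 + 2*((0 - 5)/(1 - 2)))²/4)*(-30) = -89*(-3/2 + (4 + 2*(-5/(-1))) + (4 + 2*(-5/(-1)))²/4)*(-30) = -89*(-3/2 + (4 + 2*(-5*(-1))) + (4 + 2*(-5*(-1)))²/4)*(-30) = -89*(-3/2 + (4 + 2*5) + (4 + 2*5)²/4)*(-30) = -89*(-3/2 + (4 + 10) + (4 + 10)²/4)*(-30) = -89*(-3/2 + 14 + (¼)*14²)*(-30) = -89*(-3/2 + 14 + (¼)*196)*(-30) = -89*(-3/2 + 14 + 49)*(-30) = -89*123/2*(-30) = -10947/2*(-30) = 164205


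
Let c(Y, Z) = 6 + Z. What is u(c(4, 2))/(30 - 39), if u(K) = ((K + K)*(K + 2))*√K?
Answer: -320*√2/9 ≈ -50.283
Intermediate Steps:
u(K) = 2*K^(3/2)*(2 + K) (u(K) = ((2*K)*(2 + K))*√K = (2*K*(2 + K))*√K = 2*K^(3/2)*(2 + K))
u(c(4, 2))/(30 - 39) = (2*(6 + 2)^(3/2)*(2 + (6 + 2)))/(30 - 39) = (2*8^(3/2)*(2 + 8))/(-9) = -2*16*√2*10/9 = -320*√2/9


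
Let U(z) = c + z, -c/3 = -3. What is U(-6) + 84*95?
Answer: 7983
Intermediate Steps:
c = 9 (c = -3*(-3) = 9)
U(z) = 9 + z
U(-6) + 84*95 = (9 - 6) + 84*95 = 3 + 7980 = 7983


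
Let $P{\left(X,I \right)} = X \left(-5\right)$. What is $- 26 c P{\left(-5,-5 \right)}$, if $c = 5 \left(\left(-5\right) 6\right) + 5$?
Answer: $94250$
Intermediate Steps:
$P{\left(X,I \right)} = - 5 X$
$c = -145$ ($c = 5 \left(-30\right) + 5 = -150 + 5 = -145$)
$- 26 c P{\left(-5,-5 \right)} = \left(-26\right) \left(-145\right) \left(\left(-5\right) \left(-5\right)\right) = 3770 \cdot 25 = 94250$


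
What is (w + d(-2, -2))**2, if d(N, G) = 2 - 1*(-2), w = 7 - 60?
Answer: 2401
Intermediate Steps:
w = -53
d(N, G) = 4 (d(N, G) = 2 + 2 = 4)
(w + d(-2, -2))**2 = (-53 + 4)**2 = (-49)**2 = 2401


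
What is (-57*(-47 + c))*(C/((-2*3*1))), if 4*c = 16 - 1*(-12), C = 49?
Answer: -18620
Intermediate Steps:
c = 7 (c = (16 - 1*(-12))/4 = (16 + 12)/4 = (¼)*28 = 7)
(-57*(-47 + c))*(C/((-2*3*1))) = (-57*(-47 + 7))*(49/((-2*3*1))) = (-57*(-40))*(49/((-6*1))) = 2280*(49/(-6)) = 2280*(49*(-⅙)) = 2280*(-49/6) = -18620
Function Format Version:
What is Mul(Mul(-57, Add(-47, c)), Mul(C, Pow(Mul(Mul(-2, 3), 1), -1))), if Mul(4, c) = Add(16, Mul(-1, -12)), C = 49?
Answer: -18620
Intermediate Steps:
c = 7 (c = Mul(Rational(1, 4), Add(16, Mul(-1, -12))) = Mul(Rational(1, 4), Add(16, 12)) = Mul(Rational(1, 4), 28) = 7)
Mul(Mul(-57, Add(-47, c)), Mul(C, Pow(Mul(Mul(-2, 3), 1), -1))) = Mul(Mul(-57, Add(-47, 7)), Mul(49, Pow(Mul(Mul(-2, 3), 1), -1))) = Mul(Mul(-57, -40), Mul(49, Pow(Mul(-6, 1), -1))) = Mul(2280, Mul(49, Pow(-6, -1))) = Mul(2280, Mul(49, Rational(-1, 6))) = Mul(2280, Rational(-49, 6)) = -18620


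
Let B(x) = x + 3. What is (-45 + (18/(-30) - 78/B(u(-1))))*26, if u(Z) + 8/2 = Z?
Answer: -858/5 ≈ -171.60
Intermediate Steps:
u(Z) = -4 + Z
B(x) = 3 + x
(-45 + (18/(-30) - 78/B(u(-1))))*26 = (-45 + (18/(-30) - 78/(3 + (-4 - 1))))*26 = (-45 + (18*(-1/30) - 78/(3 - 5)))*26 = (-45 + (-⅗ - 78/(-2)))*26 = (-45 + (-⅗ - 78*(-½)))*26 = (-45 + (-⅗ + 39))*26 = (-45 + 192/5)*26 = -33/5*26 = -858/5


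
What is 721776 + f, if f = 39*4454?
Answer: 895482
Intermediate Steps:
f = 173706
721776 + f = 721776 + 173706 = 895482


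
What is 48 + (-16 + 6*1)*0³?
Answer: 48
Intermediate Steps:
48 + (-16 + 6*1)*0³ = 48 + (-16 + 6)*0 = 48 - 10*0 = 48 + 0 = 48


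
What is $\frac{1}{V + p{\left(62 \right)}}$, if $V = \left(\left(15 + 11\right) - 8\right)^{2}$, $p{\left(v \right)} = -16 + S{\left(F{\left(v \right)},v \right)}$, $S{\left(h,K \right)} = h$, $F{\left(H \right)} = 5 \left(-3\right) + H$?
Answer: $\frac{1}{355} \approx 0.0028169$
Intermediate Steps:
$F{\left(H \right)} = -15 + H$
$p{\left(v \right)} = -31 + v$ ($p{\left(v \right)} = -16 + \left(-15 + v\right) = -31 + v$)
$V = 324$ ($V = \left(26 - 8\right)^{2} = 18^{2} = 324$)
$\frac{1}{V + p{\left(62 \right)}} = \frac{1}{324 + \left(-31 + 62\right)} = \frac{1}{324 + 31} = \frac{1}{355}$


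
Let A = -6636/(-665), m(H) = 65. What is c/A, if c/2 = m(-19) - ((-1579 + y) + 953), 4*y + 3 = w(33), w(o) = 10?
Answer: 87305/632 ≈ 138.14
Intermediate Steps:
y = 7/4 (y = -¾ + (¼)*10 = -¾ + 5/2 = 7/4 ≈ 1.7500)
c = 2757/2 (c = 2*(65 - ((-1579 + 7/4) + 953)) = 2*(65 - (-6309/4 + 953)) = 2*(65 - 1*(-2497/4)) = 2*(65 + 2497/4) = 2*(2757/4) = 2757/2 ≈ 1378.5)
A = 948/95 (A = -6636*(-1/665) = 948/95 ≈ 9.9789)
c/A = 2757/(2*(948/95)) = (2757/2)*(95/948) = 87305/632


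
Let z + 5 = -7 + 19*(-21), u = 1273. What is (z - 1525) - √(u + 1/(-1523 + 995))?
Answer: -1936 - √22180719/132 ≈ -1971.7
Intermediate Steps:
z = -411 (z = -5 + (-7 + 19*(-21)) = -5 + (-7 - 399) = -5 - 406 = -411)
(z - 1525) - √(u + 1/(-1523 + 995)) = (-411 - 1525) - √(1273 + 1/(-1523 + 995)) = -1936 - √(1273 + 1/(-528)) = -1936 - √(1273 - 1/528) = -1936 - √(672143/528) = -1936 - √22180719/132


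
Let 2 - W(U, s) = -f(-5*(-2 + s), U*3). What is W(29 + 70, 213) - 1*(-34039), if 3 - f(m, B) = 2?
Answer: 34042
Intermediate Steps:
f(m, B) = 1 (f(m, B) = 3 - 1*2 = 3 - 2 = 1)
W(U, s) = 3 (W(U, s) = 2 - (-1) = 2 - 1*(-1) = 2 + 1 = 3)
W(29 + 70, 213) - 1*(-34039) = 3 - 1*(-34039) = 3 + 34039 = 34042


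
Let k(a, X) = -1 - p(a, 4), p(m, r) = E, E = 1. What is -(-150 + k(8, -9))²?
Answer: -23104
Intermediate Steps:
p(m, r) = 1
k(a, X) = -2 (k(a, X) = -1 - 1*1 = -1 - 1 = -2)
-(-150 + k(8, -9))² = -(-150 - 2)² = -1*(-152)² = -1*23104 = -23104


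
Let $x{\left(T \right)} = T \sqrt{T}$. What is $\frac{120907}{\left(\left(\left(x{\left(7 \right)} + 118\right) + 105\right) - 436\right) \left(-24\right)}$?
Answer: $\frac{8584397}{360208} + \frac{846349 \sqrt{7}}{1080624} \approx 25.904$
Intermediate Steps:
$x{\left(T \right)} = T^{\frac{3}{2}}$
$\frac{120907}{\left(\left(\left(x{\left(7 \right)} + 118\right) + 105\right) - 436\right) \left(-24\right)} = \frac{120907}{\left(\left(\left(7^{\frac{3}{2}} + 118\right) + 105\right) - 436\right) \left(-24\right)} = \frac{120907}{\left(\left(\left(7 \sqrt{7} + 118\right) + 105\right) - 436\right) \left(-24\right)} = \frac{120907}{\left(\left(\left(118 + 7 \sqrt{7}\right) + 105\right) - 436\right) \left(-24\right)} = \frac{120907}{\left(\left(223 + 7 \sqrt{7}\right) - 436\right) \left(-24\right)} = \frac{120907}{\left(-213 + 7 \sqrt{7}\right) \left(-24\right)} = \frac{120907}{5112 - 168 \sqrt{7}}$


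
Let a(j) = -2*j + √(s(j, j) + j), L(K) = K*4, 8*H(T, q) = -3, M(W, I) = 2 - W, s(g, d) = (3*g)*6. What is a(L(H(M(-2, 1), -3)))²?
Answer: (6 + I*√114)²/4 ≈ -19.5 + 32.031*I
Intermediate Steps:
s(g, d) = 18*g
H(T, q) = -3/8 (H(T, q) = (⅛)*(-3) = -3/8)
L(K) = 4*K
a(j) = -2*j + √19*√j (a(j) = -2*j + √(18*j + j) = -2*j + √(19*j) = -2*j + √19*√j)
a(L(H(M(-2, 1), -3)))² = (-8*(-3)/8 + √19*√(4*(-3/8)))² = (-2*(-3/2) + √19*√(-3/2))² = (3 + √19*(I*√6/2))² = (3 + I*√114/2)²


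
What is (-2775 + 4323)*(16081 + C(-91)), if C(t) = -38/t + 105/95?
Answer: 43044743736/1729 ≈ 2.4896e+7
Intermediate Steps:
C(t) = 21/19 - 38/t (C(t) = -38/t + 105*(1/95) = -38/t + 21/19 = 21/19 - 38/t)
(-2775 + 4323)*(16081 + C(-91)) = (-2775 + 4323)*(16081 + (21/19 - 38/(-91))) = 1548*(16081 + (21/19 - 38*(-1/91))) = 1548*(16081 + (21/19 + 38/91)) = 1548*(16081 + 2633/1729) = 1548*(27806682/1729) = 43044743736/1729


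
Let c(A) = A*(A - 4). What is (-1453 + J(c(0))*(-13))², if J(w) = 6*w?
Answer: 2111209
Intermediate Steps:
c(A) = A*(-4 + A)
(-1453 + J(c(0))*(-13))² = (-1453 + (6*(0*(-4 + 0)))*(-13))² = (-1453 + (6*(0*(-4)))*(-13))² = (-1453 + (6*0)*(-13))² = (-1453 + 0*(-13))² = (-1453 + 0)² = (-1453)² = 2111209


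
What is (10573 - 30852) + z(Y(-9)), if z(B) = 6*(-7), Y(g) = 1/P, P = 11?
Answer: -20321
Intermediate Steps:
Y(g) = 1/11
z(B) = -42
(10573 - 30852) + z(Y(-9)) = (10573 - 30852) - 42 = -20279 - 42 = -20321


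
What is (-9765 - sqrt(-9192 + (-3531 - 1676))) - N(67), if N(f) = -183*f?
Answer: 2496 - 11*I*sqrt(119) ≈ 2496.0 - 120.0*I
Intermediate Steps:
(-9765 - sqrt(-9192 + (-3531 - 1676))) - N(67) = (-9765 - sqrt(-9192 + (-3531 - 1676))) - (-183)*67 = (-9765 - sqrt(-9192 - 5207)) - 1*(-12261) = (-9765 - sqrt(-14399)) + 12261 = (-9765 - 11*I*sqrt(119)) + 12261 = 2496 - 11*I*sqrt(119)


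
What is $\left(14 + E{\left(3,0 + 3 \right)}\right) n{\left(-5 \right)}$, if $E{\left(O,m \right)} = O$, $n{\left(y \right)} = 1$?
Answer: $17$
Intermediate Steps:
$\left(14 + E{\left(3,0 + 3 \right)}\right) n{\left(-5 \right)} = \left(14 + 3\right) 1 = 17 \cdot 1 = 17$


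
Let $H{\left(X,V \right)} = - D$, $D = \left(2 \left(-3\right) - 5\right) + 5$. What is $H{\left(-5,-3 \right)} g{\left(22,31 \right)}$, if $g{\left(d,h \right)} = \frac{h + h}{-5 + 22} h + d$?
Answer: $\frac{13776}{17} \approx 810.35$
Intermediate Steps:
$D = -6$ ($D = \left(-6 - 5\right) + 5 = -11 + 5 = -6$)
$H{\left(X,V \right)} = 6$ ($H{\left(X,V \right)} = \left(-1\right) \left(-6\right) = 6$)
$g{\left(d,h \right)} = d + \frac{2 h^{2}}{17}$ ($g{\left(d,h \right)} = \frac{2 h}{17} h + d = \frac{2 h^{2}}{17} + d = d + \frac{2 h^{2}}{17}$)
$H{\left(-5,-3 \right)} g{\left(22,31 \right)} = 6 \left(22 + \frac{2 \cdot 31^{2}}{17}\right) = 6 \left(22 + \frac{2}{17} \cdot 961\right) = 6 \left(22 + \frac{1922}{17}\right) = 6 \cdot \frac{2296}{17} = \frac{13776}{17}$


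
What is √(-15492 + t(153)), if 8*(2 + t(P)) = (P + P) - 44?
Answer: I*√61845/2 ≈ 124.34*I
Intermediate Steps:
t(P) = -15/2 + P/4 (t(P) = -2 + ((P + P) - 44)/8 = -2 + (2*P - 44)/8 = -2 + (-44 + 2*P)/8 = -2 + (-11/2 + P/4) = -15/2 + P/4)
√(-15492 + t(153)) = √(-15492 + (-15/2 + (¼)*153)) = √(-15492 + (-15/2 + 153/4)) = √(-15492 + 123/4) = √(-61845/4) = I*√61845/2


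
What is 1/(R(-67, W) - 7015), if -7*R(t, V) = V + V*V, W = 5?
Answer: -7/49135 ≈ -0.00014246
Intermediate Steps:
R(t, V) = -V/7 - V²/7 (R(t, V) = -(V + V*V)/7 = -(V + V²)/7 = -V/7 - V²/7)
1/(R(-67, W) - 7015) = 1/(-⅐*5*(1 + 5) - 7015) = 1/(-⅐*5*6 - 7015) = 1/(-30/7 - 7015) = 1/(-49135/7) = -7/49135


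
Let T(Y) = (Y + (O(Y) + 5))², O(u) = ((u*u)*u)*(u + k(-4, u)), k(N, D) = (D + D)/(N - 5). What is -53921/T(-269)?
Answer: -4367601/1343427591772382132641 ≈ -3.2511e-15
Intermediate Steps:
k(N, D) = 2*D/(-5 + N) (k(N, D) = (2*D)/(-5 + N) = 2*D/(-5 + N))
O(u) = 7*u⁴/9 (O(u) = ((u*u)*u)*(u + 2*u/(-5 - 4)) = (u²*u)*(u + 2*u/(-9)) = u³*(u + 2*u*(-⅑)) = u³*(u - 2*u/9) = u³*(7*u/9) = 7*u⁴/9)
T(Y) = (5 + Y + 7*Y⁴/9)² (T(Y) = (Y + (7*Y⁴/9 + 5))² = (Y + (5 + 7*Y⁴/9))² = (5 + Y + 7*Y⁴/9)²)
-53921/T(-269) = -53921*81/(45 + 7*(-269)⁴ + 9*(-269))² = -53921*81/(45 + 7*5236114321 - 2421)² = -53921*81/(45 + 36652800247 - 2421)² = -53921/((1/81)*36652797871²) = -53921/((1/81)*1343427591772382132641) = -53921/1343427591772382132641/81 = -53921*81/1343427591772382132641 = -4367601/1343427591772382132641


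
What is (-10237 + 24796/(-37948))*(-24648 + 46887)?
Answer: -2159954379702/9487 ≈ -2.2768e+8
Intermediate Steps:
(-10237 + 24796/(-37948))*(-24648 + 46887) = (-10237 + 24796*(-1/37948))*22239 = (-10237 - 6199/9487)*22239 = -97124618/9487*22239 = -2159954379702/9487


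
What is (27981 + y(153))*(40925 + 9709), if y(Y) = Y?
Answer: 1424536956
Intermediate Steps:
(27981 + y(153))*(40925 + 9709) = (27981 + 153)*(40925 + 9709) = 28134*50634 = 1424536956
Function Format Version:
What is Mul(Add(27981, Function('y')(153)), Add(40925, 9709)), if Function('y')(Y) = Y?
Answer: 1424536956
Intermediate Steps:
Mul(Add(27981, Function('y')(153)), Add(40925, 9709)) = Mul(Add(27981, 153), Add(40925, 9709)) = Mul(28134, 50634) = 1424536956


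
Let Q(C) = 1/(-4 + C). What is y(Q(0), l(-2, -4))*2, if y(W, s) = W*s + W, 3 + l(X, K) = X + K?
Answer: 4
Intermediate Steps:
l(X, K) = -3 + K + X (l(X, K) = -3 + (X + K) = -3 + (K + X) = -3 + K + X)
y(W, s) = W + W*s
y(Q(0), l(-2, -4))*2 = ((1 + (-3 - 4 - 2))/(-4 + 0))*2 = ((1 - 9)/(-4))*2 = -¼*(-8)*2 = 2*2 = 4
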